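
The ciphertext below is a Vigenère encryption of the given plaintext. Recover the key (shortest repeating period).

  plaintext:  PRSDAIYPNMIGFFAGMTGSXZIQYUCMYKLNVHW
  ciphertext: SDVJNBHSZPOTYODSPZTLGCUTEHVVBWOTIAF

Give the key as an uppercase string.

DMDGNTJ

  i= 0: S-P =  3 → D
  i= 1: D-R = 12 → M
  i= 2: V-S =  3 → D
  i= 3: J-D =  6 → G
  i= 4: N-A = 13 → N
  i= 5: B-I = 19 → T
  i= 6: H-Y =  9 → J
  i= 7: S-P =  3 → D
  i= 8: Z-N = 12 → M
  i= 9: P-M =  3 → D
  i=10: O-I =  6 → G
  i=11: T-G = 13 → N
  i=12: Y-F = 19 → T
  i=13: O-F =  9 → J
  i=14: D-A =  3 → D
  i=15: S-G = 12 → M
  i=16: P-M =  3 → D
  i=17: Z-T =  6 → G
  i=18: T-G = 13 → N
  i=19: L-S = 19 → T
  i=20: G-X =  9 → J
  i=21: C-Z =  3 → D
  i=22: U-I = 12 → M
  i=23: T-Q =  3 → D
  i=24: E-Y =  6 → G
  i=25: H-U = 13 → N
  i=26: V-C = 19 → T
  i=27: V-M =  9 → J
  i=28: B-Y =  3 → D
  i=29: W-K = 12 → M
  i=30: O-L =  3 → D
  i=31: T-N =  6 → G
  i=32: I-V = 13 → N
  i=33: A-H = 19 → T
  i=34: F-W =  9 → J
  shifts repeat with period 7: DMDGNTJ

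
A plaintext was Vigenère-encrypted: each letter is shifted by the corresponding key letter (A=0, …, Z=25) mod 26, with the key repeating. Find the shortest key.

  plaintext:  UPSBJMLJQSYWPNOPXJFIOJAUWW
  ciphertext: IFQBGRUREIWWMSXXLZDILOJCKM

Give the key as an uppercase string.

OQYAXFJI

  i= 0: I-U = 14 → O
  i= 1: F-P = 16 → Q
  i= 2: Q-S = 24 → Y
  i= 3: B-B =  0 → A
  i= 4: G-J = 23 → X
  i= 5: R-M =  5 → F
  i= 6: U-L =  9 → J
  i= 7: R-J =  8 → I
  i= 8: E-Q = 14 → O
  i= 9: I-S = 16 → Q
  i=10: W-Y = 24 → Y
  i=11: W-W =  0 → A
  i=12: M-P = 23 → X
  i=13: S-N =  5 → F
  i=14: X-O =  9 → J
  i=15: X-P =  8 → I
  i=16: L-X = 14 → O
  i=17: Z-J = 16 → Q
  i=18: D-F = 24 → Y
  i=19: I-I =  0 → A
  i=20: L-O = 23 → X
  i=21: O-J =  5 → F
  i=22: J-A =  9 → J
  i=23: C-U =  8 → I
  i=24: K-W = 14 → O
  i=25: M-W = 16 → Q
  shifts repeat with period 8: OQYAXFJI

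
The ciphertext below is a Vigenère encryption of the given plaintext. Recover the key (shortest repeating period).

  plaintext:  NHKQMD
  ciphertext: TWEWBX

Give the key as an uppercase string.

GPU

  i= 0: T-N =  6 → G
  i= 1: W-H = 15 → P
  i= 2: E-K = 20 → U
  i= 3: W-Q =  6 → G
  i= 4: B-M = 15 → P
  i= 5: X-D = 20 → U
  shifts repeat with period 3: GPU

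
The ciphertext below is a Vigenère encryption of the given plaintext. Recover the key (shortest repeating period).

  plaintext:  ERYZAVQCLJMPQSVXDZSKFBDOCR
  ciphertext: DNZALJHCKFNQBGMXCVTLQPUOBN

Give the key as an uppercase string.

  i= 0: D-E = 25 → Z
  i= 1: N-R = 22 → W
  i= 2: Z-Y =  1 → B
  i= 3: A-Z =  1 → B
  i= 4: L-A = 11 → L
  i= 5: J-V = 14 → O
  i= 6: H-Q = 17 → R
  i= 7: C-C =  0 → A
  i= 8: K-L = 25 → Z
  i= 9: F-J = 22 → W
  i=10: N-M =  1 → B
  i=11: Q-P =  1 → B
  i=12: B-Q = 11 → L
  i=13: G-S = 14 → O
  i=14: M-V = 17 → R
  i=15: X-X =  0 → A
  i=16: C-D = 25 → Z
  i=17: V-Z = 22 → W
  i=18: T-S =  1 → B
  i=19: L-K =  1 → B
  i=20: Q-F = 11 → L
  i=21: P-B = 14 → O
  i=22: U-D = 17 → R
  i=23: O-O =  0 → A
  i=24: B-C = 25 → Z
  i=25: N-R = 22 → W
  shifts repeat with period 8: ZWBBLORA

ZWBBLORA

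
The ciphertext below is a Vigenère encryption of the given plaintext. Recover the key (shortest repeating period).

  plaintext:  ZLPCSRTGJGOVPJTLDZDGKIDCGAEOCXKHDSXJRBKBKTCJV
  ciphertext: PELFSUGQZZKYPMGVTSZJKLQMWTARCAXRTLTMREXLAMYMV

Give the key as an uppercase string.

  i= 0: P-Z = 16 → Q
  i= 1: E-L = 19 → T
  i= 2: L-P = 22 → W
  i= 3: F-C =  3 → D
  i= 4: S-S =  0 → A
  i= 5: U-R =  3 → D
  i= 6: G-T = 13 → N
  i= 7: Q-G = 10 → K
  i= 8: Z-J = 16 → Q
  i= 9: Z-G = 19 → T
  i=10: K-O = 22 → W
  i=11: Y-V =  3 → D
  i=12: P-P =  0 → A
  i=13: M-J =  3 → D
  i=14: G-T = 13 → N
  i=15: V-L = 10 → K
  i=16: T-D = 16 → Q
  i=17: S-Z = 19 → T
  i=18: Z-D = 22 → W
  i=19: J-G =  3 → D
  i=20: K-K =  0 → A
  i=21: L-I =  3 → D
  i=22: Q-D = 13 → N
  i=23: M-C = 10 → K
  i=24: W-G = 16 → Q
  i=25: T-A = 19 → T
  i=26: A-E = 22 → W
  i=27: R-O =  3 → D
  i=28: C-C =  0 → A
  i=29: A-X =  3 → D
  i=30: X-K = 13 → N
  i=31: R-H = 10 → K
  i=32: T-D = 16 → Q
  i=33: L-S = 19 → T
  i=34: T-X = 22 → W
  i=35: M-J =  3 → D
  i=36: R-R =  0 → A
  i=37: E-B =  3 → D
  i=38: X-K = 13 → N
  i=39: L-B = 10 → K
  i=40: A-K = 16 → Q
  i=41: M-T = 19 → T
  i=42: Y-C = 22 → W
  i=43: M-J =  3 → D
  i=44: V-V =  0 → A
  shifts repeat with period 8: QTWDADNK

QTWDADNK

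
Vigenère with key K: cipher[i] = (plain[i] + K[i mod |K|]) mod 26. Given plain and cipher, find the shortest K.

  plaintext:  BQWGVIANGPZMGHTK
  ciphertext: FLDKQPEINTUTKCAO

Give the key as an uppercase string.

  i= 0: F-B =  4 → E
  i= 1: L-Q = 21 → V
  i= 2: D-W =  7 → H
  i= 3: K-G =  4 → E
  i= 4: Q-V = 21 → V
  i= 5: P-I =  7 → H
  i= 6: E-A =  4 → E
  i= 7: I-N = 21 → V
  i= 8: N-G =  7 → H
  i= 9: T-P =  4 → E
  i=10: U-Z = 21 → V
  i=11: T-M =  7 → H
  i=12: K-G =  4 → E
  i=13: C-H = 21 → V
  i=14: A-T =  7 → H
  i=15: O-K =  4 → E
  shifts repeat with period 3: EVH

EVH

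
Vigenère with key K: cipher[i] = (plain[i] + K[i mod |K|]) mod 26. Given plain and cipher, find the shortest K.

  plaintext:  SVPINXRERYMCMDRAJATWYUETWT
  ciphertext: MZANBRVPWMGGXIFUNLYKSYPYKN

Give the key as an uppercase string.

UELFO

  i= 0: M-S = 20 → U
  i= 1: Z-V =  4 → E
  i= 2: A-P = 11 → L
  i= 3: N-I =  5 → F
  i= 4: B-N = 14 → O
  i= 5: R-X = 20 → U
  i= 6: V-R =  4 → E
  i= 7: P-E = 11 → L
  i= 8: W-R =  5 → F
  i= 9: M-Y = 14 → O
  i=10: G-M = 20 → U
  i=11: G-C =  4 → E
  i=12: X-M = 11 → L
  i=13: I-D =  5 → F
  i=14: F-R = 14 → O
  i=15: U-A = 20 → U
  i=16: N-J =  4 → E
  i=17: L-A = 11 → L
  i=18: Y-T =  5 → F
  i=19: K-W = 14 → O
  i=20: S-Y = 20 → U
  i=21: Y-U =  4 → E
  i=22: P-E = 11 → L
  i=23: Y-T =  5 → F
  i=24: K-W = 14 → O
  i=25: N-T = 20 → U
  shifts repeat with period 5: UELFO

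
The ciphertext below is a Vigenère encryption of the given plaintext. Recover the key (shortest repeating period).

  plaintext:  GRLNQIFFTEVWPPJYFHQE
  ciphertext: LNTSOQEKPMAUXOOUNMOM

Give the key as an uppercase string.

FWIFYIZ

  i= 0: L-G =  5 → F
  i= 1: N-R = 22 → W
  i= 2: T-L =  8 → I
  i= 3: S-N =  5 → F
  i= 4: O-Q = 24 → Y
  i= 5: Q-I =  8 → I
  i= 6: E-F = 25 → Z
  i= 7: K-F =  5 → F
  i= 8: P-T = 22 → W
  i= 9: M-E =  8 → I
  i=10: A-V =  5 → F
  i=11: U-W = 24 → Y
  i=12: X-P =  8 → I
  i=13: O-P = 25 → Z
  i=14: O-J =  5 → F
  i=15: U-Y = 22 → W
  i=16: N-F =  8 → I
  i=17: M-H =  5 → F
  i=18: O-Q = 24 → Y
  i=19: M-E =  8 → I
  shifts repeat with period 7: FWIFYIZ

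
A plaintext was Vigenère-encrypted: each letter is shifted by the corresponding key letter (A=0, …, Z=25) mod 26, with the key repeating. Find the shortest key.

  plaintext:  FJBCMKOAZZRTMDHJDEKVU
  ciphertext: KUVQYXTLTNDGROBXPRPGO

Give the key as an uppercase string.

  i= 0: K-F =  5 → F
  i= 1: U-J = 11 → L
  i= 2: V-B = 20 → U
  i= 3: Q-C = 14 → O
  i= 4: Y-M = 12 → M
  i= 5: X-K = 13 → N
  i= 6: T-O =  5 → F
  i= 7: L-A = 11 → L
  i= 8: T-Z = 20 → U
  i= 9: N-Z = 14 → O
  i=10: D-R = 12 → M
  i=11: G-T = 13 → N
  i=12: R-M =  5 → F
  i=13: O-D = 11 → L
  i=14: B-H = 20 → U
  i=15: X-J = 14 → O
  i=16: P-D = 12 → M
  i=17: R-E = 13 → N
  i=18: P-K =  5 → F
  i=19: G-V = 11 → L
  i=20: O-U = 20 → U
  shifts repeat with period 6: FLUOMN

FLUOMN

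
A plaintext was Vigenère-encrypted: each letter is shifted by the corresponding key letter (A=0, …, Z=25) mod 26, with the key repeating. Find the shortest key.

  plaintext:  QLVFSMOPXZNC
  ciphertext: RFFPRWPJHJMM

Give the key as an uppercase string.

BUKKZK

  i= 0: R-Q =  1 → B
  i= 1: F-L = 20 → U
  i= 2: F-V = 10 → K
  i= 3: P-F = 10 → K
  i= 4: R-S = 25 → Z
  i= 5: W-M = 10 → K
  i= 6: P-O =  1 → B
  i= 7: J-P = 20 → U
  i= 8: H-X = 10 → K
  i= 9: J-Z = 10 → K
  i=10: M-N = 25 → Z
  i=11: M-C = 10 → K
  shifts repeat with period 6: BUKKZK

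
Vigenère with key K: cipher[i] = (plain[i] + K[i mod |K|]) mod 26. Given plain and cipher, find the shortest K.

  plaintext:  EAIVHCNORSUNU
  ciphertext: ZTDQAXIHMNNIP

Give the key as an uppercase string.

VTV

  i= 0: Z-E = 21 → V
  i= 1: T-A = 19 → T
  i= 2: D-I = 21 → V
  i= 3: Q-V = 21 → V
  i= 4: A-H = 19 → T
  i= 5: X-C = 21 → V
  i= 6: I-N = 21 → V
  i= 7: H-O = 19 → T
  i= 8: M-R = 21 → V
  i= 9: N-S = 21 → V
  i=10: N-U = 19 → T
  i=11: I-N = 21 → V
  i=12: P-U = 21 → V
  shifts repeat with period 3: VTV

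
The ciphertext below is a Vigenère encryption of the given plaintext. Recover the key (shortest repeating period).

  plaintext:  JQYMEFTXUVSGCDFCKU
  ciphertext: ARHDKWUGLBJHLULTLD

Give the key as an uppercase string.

RBJRG

  i= 0: A-J = 17 → R
  i= 1: R-Q =  1 → B
  i= 2: H-Y =  9 → J
  i= 3: D-M = 17 → R
  i= 4: K-E =  6 → G
  i= 5: W-F = 17 → R
  i= 6: U-T =  1 → B
  i= 7: G-X =  9 → J
  i= 8: L-U = 17 → R
  i= 9: B-V =  6 → G
  i=10: J-S = 17 → R
  i=11: H-G =  1 → B
  i=12: L-C =  9 → J
  i=13: U-D = 17 → R
  i=14: L-F =  6 → G
  i=15: T-C = 17 → R
  i=16: L-K =  1 → B
  i=17: D-U =  9 → J
  shifts repeat with period 5: RBJRG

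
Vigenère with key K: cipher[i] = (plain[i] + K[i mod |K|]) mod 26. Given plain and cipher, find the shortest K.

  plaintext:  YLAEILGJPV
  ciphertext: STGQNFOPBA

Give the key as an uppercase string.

  i= 0: S-Y = 20 → U
  i= 1: T-L =  8 → I
  i= 2: G-A =  6 → G
  i= 3: Q-E = 12 → M
  i= 4: N-I =  5 → F
  i= 5: F-L = 20 → U
  i= 6: O-G =  8 → I
  i= 7: P-J =  6 → G
  i= 8: B-P = 12 → M
  i= 9: A-V =  5 → F
  shifts repeat with period 5: UIGMF

UIGMF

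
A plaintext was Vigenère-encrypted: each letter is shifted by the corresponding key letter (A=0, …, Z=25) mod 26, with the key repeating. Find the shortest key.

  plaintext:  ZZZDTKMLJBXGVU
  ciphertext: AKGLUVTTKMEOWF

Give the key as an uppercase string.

BLHI

  i= 0: A-Z =  1 → B
  i= 1: K-Z = 11 → L
  i= 2: G-Z =  7 → H
  i= 3: L-D =  8 → I
  i= 4: U-T =  1 → B
  i= 5: V-K = 11 → L
  i= 6: T-M =  7 → H
  i= 7: T-L =  8 → I
  i= 8: K-J =  1 → B
  i= 9: M-B = 11 → L
  i=10: E-X =  7 → H
  i=11: O-G =  8 → I
  i=12: W-V =  1 → B
  i=13: F-U = 11 → L
  shifts repeat with period 4: BLHI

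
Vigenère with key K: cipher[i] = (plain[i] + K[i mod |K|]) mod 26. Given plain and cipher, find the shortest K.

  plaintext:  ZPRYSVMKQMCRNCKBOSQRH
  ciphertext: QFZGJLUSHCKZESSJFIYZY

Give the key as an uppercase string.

  i= 0: Q-Z = 17 → R
  i= 1: F-P = 16 → Q
  i= 2: Z-R =  8 → I
  i= 3: G-Y =  8 → I
  i= 4: J-S = 17 → R
  i= 5: L-V = 16 → Q
  i= 6: U-M =  8 → I
  i= 7: S-K =  8 → I
  i= 8: H-Q = 17 → R
  i= 9: C-M = 16 → Q
  i=10: K-C =  8 → I
  i=11: Z-R =  8 → I
  i=12: E-N = 17 → R
  i=13: S-C = 16 → Q
  i=14: S-K =  8 → I
  i=15: J-B =  8 → I
  i=16: F-O = 17 → R
  i=17: I-S = 16 → Q
  i=18: Y-Q =  8 → I
  i=19: Z-R =  8 → I
  i=20: Y-H = 17 → R
  shifts repeat with period 4: RQII

RQII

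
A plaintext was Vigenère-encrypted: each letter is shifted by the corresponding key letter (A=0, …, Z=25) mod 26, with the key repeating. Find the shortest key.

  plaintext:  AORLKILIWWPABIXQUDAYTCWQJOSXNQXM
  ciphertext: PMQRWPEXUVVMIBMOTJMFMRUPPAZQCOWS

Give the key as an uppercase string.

  i= 0: P-A = 15 → P
  i= 1: M-O = 24 → Y
  i= 2: Q-R = 25 → Z
  i= 3: R-L =  6 → G
  i= 4: W-K = 12 → M
  i= 5: P-I =  7 → H
  i= 6: E-L = 19 → T
  i= 7: X-I = 15 → P
  i= 8: U-W = 24 → Y
  i= 9: V-W = 25 → Z
  i=10: V-P =  6 → G
  i=11: M-A = 12 → M
  i=12: I-B =  7 → H
  i=13: B-I = 19 → T
  i=14: M-X = 15 → P
  i=15: O-Q = 24 → Y
  i=16: T-U = 25 → Z
  i=17: J-D =  6 → G
  i=18: M-A = 12 → M
  i=19: F-Y =  7 → H
  i=20: M-T = 19 → T
  i=21: R-C = 15 → P
  i=22: U-W = 24 → Y
  i=23: P-Q = 25 → Z
  i=24: P-J =  6 → G
  i=25: A-O = 12 → M
  i=26: Z-S =  7 → H
  i=27: Q-X = 19 → T
  i=28: C-N = 15 → P
  i=29: O-Q = 24 → Y
  i=30: W-X = 25 → Z
  i=31: S-M =  6 → G
  shifts repeat with period 7: PYZGMHT

PYZGMHT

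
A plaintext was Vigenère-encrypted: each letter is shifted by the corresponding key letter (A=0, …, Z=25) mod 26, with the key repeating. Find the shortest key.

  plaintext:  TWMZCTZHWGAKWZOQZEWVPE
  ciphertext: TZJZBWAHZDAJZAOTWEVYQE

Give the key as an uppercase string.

  i= 0: T-T =  0 → A
  i= 1: Z-W =  3 → D
  i= 2: J-M = 23 → X
  i= 3: Z-Z =  0 → A
  i= 4: B-C = 25 → Z
  i= 5: W-T =  3 → D
  i= 6: A-Z =  1 → B
  i= 7: H-H =  0 → A
  i= 8: Z-W =  3 → D
  i= 9: D-G = 23 → X
  i=10: A-A =  0 → A
  i=11: J-K = 25 → Z
  i=12: Z-W =  3 → D
  i=13: A-Z =  1 → B
  i=14: O-O =  0 → A
  i=15: T-Q =  3 → D
  i=16: W-Z = 23 → X
  i=17: E-E =  0 → A
  i=18: V-W = 25 → Z
  i=19: Y-V =  3 → D
  i=20: Q-P =  1 → B
  i=21: E-E =  0 → A
  shifts repeat with period 7: ADXAZDB

ADXAZDB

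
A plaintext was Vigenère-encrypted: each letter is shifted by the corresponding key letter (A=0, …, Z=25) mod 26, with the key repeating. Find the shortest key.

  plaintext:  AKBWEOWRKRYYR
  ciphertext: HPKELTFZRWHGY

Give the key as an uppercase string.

  i= 0: H-A =  7 → H
  i= 1: P-K =  5 → F
  i= 2: K-B =  9 → J
  i= 3: E-W =  8 → I
  i= 4: L-E =  7 → H
  i= 5: T-O =  5 → F
  i= 6: F-W =  9 → J
  i= 7: Z-R =  8 → I
  i= 8: R-K =  7 → H
  i= 9: W-R =  5 → F
  i=10: H-Y =  9 → J
  i=11: G-Y =  8 → I
  i=12: Y-R =  7 → H
  shifts repeat with period 4: HFJI

HFJI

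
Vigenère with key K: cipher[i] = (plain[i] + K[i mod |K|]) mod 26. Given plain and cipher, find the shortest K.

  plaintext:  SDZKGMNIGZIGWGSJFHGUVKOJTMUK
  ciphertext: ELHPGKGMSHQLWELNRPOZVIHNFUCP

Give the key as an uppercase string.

  i= 0: E-S = 12 → M
  i= 1: L-D =  8 → I
  i= 2: H-Z =  8 → I
  i= 3: P-K =  5 → F
  i= 4: G-G =  0 → A
  i= 5: K-M = 24 → Y
  i= 6: G-N = 19 → T
  i= 7: M-I =  4 → E
  i= 8: S-G = 12 → M
  i= 9: H-Z =  8 → I
  i=10: Q-I =  8 → I
  i=11: L-G =  5 → F
  i=12: W-W =  0 → A
  i=13: E-G = 24 → Y
  i=14: L-S = 19 → T
  i=15: N-J =  4 → E
  i=16: R-F = 12 → M
  i=17: P-H =  8 → I
  i=18: O-G =  8 → I
  i=19: Z-U =  5 → F
  i=20: V-V =  0 → A
  i=21: I-K = 24 → Y
  i=22: H-O = 19 → T
  i=23: N-J =  4 → E
  i=24: F-T = 12 → M
  i=25: U-M =  8 → I
  i=26: C-U =  8 → I
  i=27: P-K =  5 → F
  shifts repeat with period 8: MIIFAYTE

MIIFAYTE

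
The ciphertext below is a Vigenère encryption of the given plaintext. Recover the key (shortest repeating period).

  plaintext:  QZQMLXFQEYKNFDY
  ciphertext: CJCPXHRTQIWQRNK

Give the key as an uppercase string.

MKMD

  i= 0: C-Q = 12 → M
  i= 1: J-Z = 10 → K
  i= 2: C-Q = 12 → M
  i= 3: P-M =  3 → D
  i= 4: X-L = 12 → M
  i= 5: H-X = 10 → K
  i= 6: R-F = 12 → M
  i= 7: T-Q =  3 → D
  i= 8: Q-E = 12 → M
  i= 9: I-Y = 10 → K
  i=10: W-K = 12 → M
  i=11: Q-N =  3 → D
  i=12: R-F = 12 → M
  i=13: N-D = 10 → K
  i=14: K-Y = 12 → M
  shifts repeat with period 4: MKMD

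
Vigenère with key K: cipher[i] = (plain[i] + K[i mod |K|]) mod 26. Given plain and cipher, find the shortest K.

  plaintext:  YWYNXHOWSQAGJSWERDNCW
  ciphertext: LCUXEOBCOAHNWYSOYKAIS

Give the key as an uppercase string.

  i= 0: L-Y = 13 → N
  i= 1: C-W =  6 → G
  i= 2: U-Y = 22 → W
  i= 3: X-N = 10 → K
  i= 4: E-X =  7 → H
  i= 5: O-H =  7 → H
  i= 6: B-O = 13 → N
  i= 7: C-W =  6 → G
  i= 8: O-S = 22 → W
  i= 9: A-Q = 10 → K
  i=10: H-A =  7 → H
  i=11: N-G =  7 → H
  i=12: W-J = 13 → N
  i=13: Y-S =  6 → G
  i=14: S-W = 22 → W
  i=15: O-E = 10 → K
  i=16: Y-R =  7 → H
  i=17: K-D =  7 → H
  i=18: A-N = 13 → N
  i=19: I-C =  6 → G
  i=20: S-W = 22 → W
  shifts repeat with period 6: NGWKHH

NGWKHH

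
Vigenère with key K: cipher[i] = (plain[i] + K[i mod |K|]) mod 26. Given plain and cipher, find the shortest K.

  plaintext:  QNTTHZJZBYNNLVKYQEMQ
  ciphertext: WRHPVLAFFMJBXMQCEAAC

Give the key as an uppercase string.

GEOWOMR

  i= 0: W-Q =  6 → G
  i= 1: R-N =  4 → E
  i= 2: H-T = 14 → O
  i= 3: P-T = 22 → W
  i= 4: V-H = 14 → O
  i= 5: L-Z = 12 → M
  i= 6: A-J = 17 → R
  i= 7: F-Z =  6 → G
  i= 8: F-B =  4 → E
  i= 9: M-Y = 14 → O
  i=10: J-N = 22 → W
  i=11: B-N = 14 → O
  i=12: X-L = 12 → M
  i=13: M-V = 17 → R
  i=14: Q-K =  6 → G
  i=15: C-Y =  4 → E
  i=16: E-Q = 14 → O
  i=17: A-E = 22 → W
  i=18: A-M = 14 → O
  i=19: C-Q = 12 → M
  shifts repeat with period 7: GEOWOMR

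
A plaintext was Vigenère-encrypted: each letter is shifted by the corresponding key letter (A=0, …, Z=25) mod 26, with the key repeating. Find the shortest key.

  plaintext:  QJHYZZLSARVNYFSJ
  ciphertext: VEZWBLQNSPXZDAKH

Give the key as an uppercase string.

FVSYCM

  i= 0: V-Q =  5 → F
  i= 1: E-J = 21 → V
  i= 2: Z-H = 18 → S
  i= 3: W-Y = 24 → Y
  i= 4: B-Z =  2 → C
  i= 5: L-Z = 12 → M
  i= 6: Q-L =  5 → F
  i= 7: N-S = 21 → V
  i= 8: S-A = 18 → S
  i= 9: P-R = 24 → Y
  i=10: X-V =  2 → C
  i=11: Z-N = 12 → M
  i=12: D-Y =  5 → F
  i=13: A-F = 21 → V
  i=14: K-S = 18 → S
  i=15: H-J = 24 → Y
  shifts repeat with period 6: FVSYCM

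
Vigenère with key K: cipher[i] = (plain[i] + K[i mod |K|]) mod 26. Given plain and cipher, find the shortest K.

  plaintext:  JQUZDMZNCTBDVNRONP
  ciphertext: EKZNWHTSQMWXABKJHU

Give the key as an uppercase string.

VUFOT

  i= 0: E-J = 21 → V
  i= 1: K-Q = 20 → U
  i= 2: Z-U =  5 → F
  i= 3: N-Z = 14 → O
  i= 4: W-D = 19 → T
  i= 5: H-M = 21 → V
  i= 6: T-Z = 20 → U
  i= 7: S-N =  5 → F
  i= 8: Q-C = 14 → O
  i= 9: M-T = 19 → T
  i=10: W-B = 21 → V
  i=11: X-D = 20 → U
  i=12: A-V =  5 → F
  i=13: B-N = 14 → O
  i=14: K-R = 19 → T
  i=15: J-O = 21 → V
  i=16: H-N = 20 → U
  i=17: U-P =  5 → F
  shifts repeat with period 5: VUFOT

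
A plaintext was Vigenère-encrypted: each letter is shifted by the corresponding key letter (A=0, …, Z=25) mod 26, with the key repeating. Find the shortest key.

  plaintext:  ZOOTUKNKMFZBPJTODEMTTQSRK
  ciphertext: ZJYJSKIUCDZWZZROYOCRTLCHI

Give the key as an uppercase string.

  i= 0: Z-Z =  0 → A
  i= 1: J-O = 21 → V
  i= 2: Y-O = 10 → K
  i= 3: J-T = 16 → Q
  i= 4: S-U = 24 → Y
  i= 5: K-K =  0 → A
  i= 6: I-N = 21 → V
  i= 7: U-K = 10 → K
  i= 8: C-M = 16 → Q
  i= 9: D-F = 24 → Y
  i=10: Z-Z =  0 → A
  i=11: W-B = 21 → V
  i=12: Z-P = 10 → K
  i=13: Z-J = 16 → Q
  i=14: R-T = 24 → Y
  i=15: O-O =  0 → A
  i=16: Y-D = 21 → V
  i=17: O-E = 10 → K
  i=18: C-M = 16 → Q
  i=19: R-T = 24 → Y
  i=20: T-T =  0 → A
  i=21: L-Q = 21 → V
  i=22: C-S = 10 → K
  i=23: H-R = 16 → Q
  i=24: I-K = 24 → Y
  shifts repeat with period 5: AVKQY

AVKQY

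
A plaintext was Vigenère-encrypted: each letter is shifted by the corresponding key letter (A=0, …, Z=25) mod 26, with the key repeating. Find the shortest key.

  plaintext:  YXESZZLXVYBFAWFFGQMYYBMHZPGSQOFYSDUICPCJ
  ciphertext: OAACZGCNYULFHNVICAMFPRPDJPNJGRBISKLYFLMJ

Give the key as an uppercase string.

  i= 0: O-Y = 16 → Q
  i= 1: A-X =  3 → D
  i= 2: A-E = 22 → W
  i= 3: C-S = 10 → K
  i= 4: Z-Z =  0 → A
  i= 5: G-Z =  7 → H
  i= 6: C-L = 17 → R
  i= 7: N-X = 16 → Q
  i= 8: Y-V =  3 → D
  i= 9: U-Y = 22 → W
  i=10: L-B = 10 → K
  i=11: F-F =  0 → A
  i=12: H-A =  7 → H
  i=13: N-W = 17 → R
  i=14: V-F = 16 → Q
  i=15: I-F =  3 → D
  i=16: C-G = 22 → W
  i=17: A-Q = 10 → K
  i=18: M-M =  0 → A
  i=19: F-Y =  7 → H
  i=20: P-Y = 17 → R
  i=21: R-B = 16 → Q
  i=22: P-M =  3 → D
  i=23: D-H = 22 → W
  i=24: J-Z = 10 → K
  i=25: P-P =  0 → A
  i=26: N-G =  7 → H
  i=27: J-S = 17 → R
  i=28: G-Q = 16 → Q
  i=29: R-O =  3 → D
  i=30: B-F = 22 → W
  i=31: I-Y = 10 → K
  i=32: S-S =  0 → A
  i=33: K-D =  7 → H
  i=34: L-U = 17 → R
  i=35: Y-I = 16 → Q
  i=36: F-C =  3 → D
  i=37: L-P = 22 → W
  i=38: M-C = 10 → K
  i=39: J-J =  0 → A
  shifts repeat with period 7: QDWKAHR

QDWKAHR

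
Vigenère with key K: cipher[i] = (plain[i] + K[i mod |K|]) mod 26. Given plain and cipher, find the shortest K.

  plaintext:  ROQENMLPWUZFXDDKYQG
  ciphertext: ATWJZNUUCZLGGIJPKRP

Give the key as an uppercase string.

  i= 0: A-R =  9 → J
  i= 1: T-O =  5 → F
  i= 2: W-Q =  6 → G
  i= 3: J-E =  5 → F
  i= 4: Z-N = 12 → M
  i= 5: N-M =  1 → B
  i= 6: U-L =  9 → J
  i= 7: U-P =  5 → F
  i= 8: C-W =  6 → G
  i= 9: Z-U =  5 → F
  i=10: L-Z = 12 → M
  i=11: G-F =  1 → B
  i=12: G-X =  9 → J
  i=13: I-D =  5 → F
  i=14: J-D =  6 → G
  i=15: P-K =  5 → F
  i=16: K-Y = 12 → M
  i=17: R-Q =  1 → B
  i=18: P-G =  9 → J
  shifts repeat with period 6: JFGFMB

JFGFMB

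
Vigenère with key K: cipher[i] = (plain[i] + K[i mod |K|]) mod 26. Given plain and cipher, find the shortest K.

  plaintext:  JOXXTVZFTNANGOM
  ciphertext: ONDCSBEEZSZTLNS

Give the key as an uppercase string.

  i= 0: O-J =  5 → F
  i= 1: N-O = 25 → Z
  i= 2: D-X =  6 → G
  i= 3: C-X =  5 → F
  i= 4: S-T = 25 → Z
  i= 5: B-V =  6 → G
  i= 6: E-Z =  5 → F
  i= 7: E-F = 25 → Z
  i= 8: Z-T =  6 → G
  i= 9: S-N =  5 → F
  i=10: Z-A = 25 → Z
  i=11: T-N =  6 → G
  i=12: L-G =  5 → F
  i=13: N-O = 25 → Z
  i=14: S-M =  6 → G
  shifts repeat with period 3: FZG

FZG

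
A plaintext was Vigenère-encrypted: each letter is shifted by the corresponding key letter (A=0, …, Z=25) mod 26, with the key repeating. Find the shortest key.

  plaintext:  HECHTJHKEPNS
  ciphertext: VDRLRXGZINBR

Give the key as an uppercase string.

  i= 0: V-H = 14 → O
  i= 1: D-E = 25 → Z
  i= 2: R-C = 15 → P
  i= 3: L-H =  4 → E
  i= 4: R-T = 24 → Y
  i= 5: X-J = 14 → O
  i= 6: G-H = 25 → Z
  i= 7: Z-K = 15 → P
  i= 8: I-E =  4 → E
  i= 9: N-P = 24 → Y
  i=10: B-N = 14 → O
  i=11: R-S = 25 → Z
  shifts repeat with period 5: OZPEY

OZPEY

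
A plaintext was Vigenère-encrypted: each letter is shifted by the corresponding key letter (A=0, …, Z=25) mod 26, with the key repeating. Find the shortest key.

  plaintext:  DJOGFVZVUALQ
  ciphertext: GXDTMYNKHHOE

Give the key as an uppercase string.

DOPNH

  i= 0: G-D =  3 → D
  i= 1: X-J = 14 → O
  i= 2: D-O = 15 → P
  i= 3: T-G = 13 → N
  i= 4: M-F =  7 → H
  i= 5: Y-V =  3 → D
  i= 6: N-Z = 14 → O
  i= 7: K-V = 15 → P
  i= 8: H-U = 13 → N
  i= 9: H-A =  7 → H
  i=10: O-L =  3 → D
  i=11: E-Q = 14 → O
  shifts repeat with period 5: DOPNH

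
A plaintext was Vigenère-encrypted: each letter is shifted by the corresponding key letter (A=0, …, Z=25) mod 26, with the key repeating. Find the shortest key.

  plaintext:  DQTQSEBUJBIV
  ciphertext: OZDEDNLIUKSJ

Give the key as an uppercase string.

LJKO

  i= 0: O-D = 11 → L
  i= 1: Z-Q =  9 → J
  i= 2: D-T = 10 → K
  i= 3: E-Q = 14 → O
  i= 4: D-S = 11 → L
  i= 5: N-E =  9 → J
  i= 6: L-B = 10 → K
  i= 7: I-U = 14 → O
  i= 8: U-J = 11 → L
  i= 9: K-B =  9 → J
  i=10: S-I = 10 → K
  i=11: J-V = 14 → O
  shifts repeat with period 4: LJKO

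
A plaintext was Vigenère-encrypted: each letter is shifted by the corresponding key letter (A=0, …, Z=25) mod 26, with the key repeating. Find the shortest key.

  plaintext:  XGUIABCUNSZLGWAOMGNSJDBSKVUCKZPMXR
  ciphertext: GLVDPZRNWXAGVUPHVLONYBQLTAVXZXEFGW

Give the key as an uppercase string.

JFBVPYPT

  i= 0: G-X =  9 → J
  i= 1: L-G =  5 → F
  i= 2: V-U =  1 → B
  i= 3: D-I = 21 → V
  i= 4: P-A = 15 → P
  i= 5: Z-B = 24 → Y
  i= 6: R-C = 15 → P
  i= 7: N-U = 19 → T
  i= 8: W-N =  9 → J
  i= 9: X-S =  5 → F
  i=10: A-Z =  1 → B
  i=11: G-L = 21 → V
  i=12: V-G = 15 → P
  i=13: U-W = 24 → Y
  i=14: P-A = 15 → P
  i=15: H-O = 19 → T
  i=16: V-M =  9 → J
  i=17: L-G =  5 → F
  i=18: O-N =  1 → B
  i=19: N-S = 21 → V
  i=20: Y-J = 15 → P
  i=21: B-D = 24 → Y
  i=22: Q-B = 15 → P
  i=23: L-S = 19 → T
  i=24: T-K =  9 → J
  i=25: A-V =  5 → F
  i=26: V-U =  1 → B
  i=27: X-C = 21 → V
  i=28: Z-K = 15 → P
  i=29: X-Z = 24 → Y
  i=30: E-P = 15 → P
  i=31: F-M = 19 → T
  i=32: G-X =  9 → J
  i=33: W-R =  5 → F
  shifts repeat with period 8: JFBVPYPT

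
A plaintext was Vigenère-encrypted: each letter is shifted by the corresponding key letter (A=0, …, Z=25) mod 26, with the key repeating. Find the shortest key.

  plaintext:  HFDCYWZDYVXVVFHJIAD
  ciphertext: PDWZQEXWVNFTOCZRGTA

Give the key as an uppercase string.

IYTXS

  i= 0: P-H =  8 → I
  i= 1: D-F = 24 → Y
  i= 2: W-D = 19 → T
  i= 3: Z-C = 23 → X
  i= 4: Q-Y = 18 → S
  i= 5: E-W =  8 → I
  i= 6: X-Z = 24 → Y
  i= 7: W-D = 19 → T
  i= 8: V-Y = 23 → X
  i= 9: N-V = 18 → S
  i=10: F-X =  8 → I
  i=11: T-V = 24 → Y
  i=12: O-V = 19 → T
  i=13: C-F = 23 → X
  i=14: Z-H = 18 → S
  i=15: R-J =  8 → I
  i=16: G-I = 24 → Y
  i=17: T-A = 19 → T
  i=18: A-D = 23 → X
  shifts repeat with period 5: IYTXS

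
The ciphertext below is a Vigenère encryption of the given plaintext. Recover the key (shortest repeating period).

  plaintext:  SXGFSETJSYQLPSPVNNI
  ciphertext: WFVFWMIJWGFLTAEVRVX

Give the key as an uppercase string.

  i= 0: W-S =  4 → E
  i= 1: F-X =  8 → I
  i= 2: V-G = 15 → P
  i= 3: F-F =  0 → A
  i= 4: W-S =  4 → E
  i= 5: M-E =  8 → I
  i= 6: I-T = 15 → P
  i= 7: J-J =  0 → A
  i= 8: W-S =  4 → E
  i= 9: G-Y =  8 → I
  i=10: F-Q = 15 → P
  i=11: L-L =  0 → A
  i=12: T-P =  4 → E
  i=13: A-S =  8 → I
  i=14: E-P = 15 → P
  i=15: V-V =  0 → A
  i=16: R-N =  4 → E
  i=17: V-N =  8 → I
  i=18: X-I = 15 → P
  shifts repeat with period 4: EIPA

EIPA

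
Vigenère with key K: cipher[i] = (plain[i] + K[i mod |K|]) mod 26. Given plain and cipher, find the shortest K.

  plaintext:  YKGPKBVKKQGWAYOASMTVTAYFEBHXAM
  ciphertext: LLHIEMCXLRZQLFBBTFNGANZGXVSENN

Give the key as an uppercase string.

  i= 0: L-Y = 13 → N
  i= 1: L-K =  1 → B
  i= 2: H-G =  1 → B
  i= 3: I-P = 19 → T
  i= 4: E-K = 20 → U
  i= 5: M-B = 11 → L
  i= 6: C-V =  7 → H
  i= 7: X-K = 13 → N
  i= 8: L-K =  1 → B
  i= 9: R-Q =  1 → B
  i=10: Z-G = 19 → T
  i=11: Q-W = 20 → U
  i=12: L-A = 11 → L
  i=13: F-Y =  7 → H
  i=14: B-O = 13 → N
  i=15: B-A =  1 → B
  i=16: T-S =  1 → B
  i=17: F-M = 19 → T
  i=18: N-T = 20 → U
  i=19: G-V = 11 → L
  i=20: A-T =  7 → H
  i=21: N-A = 13 → N
  i=22: Z-Y =  1 → B
  i=23: G-F =  1 → B
  i=24: X-E = 19 → T
  i=25: V-B = 20 → U
  i=26: S-H = 11 → L
  i=27: E-X =  7 → H
  i=28: N-A = 13 → N
  i=29: N-M =  1 → B
  shifts repeat with period 7: NBBTULH

NBBTULH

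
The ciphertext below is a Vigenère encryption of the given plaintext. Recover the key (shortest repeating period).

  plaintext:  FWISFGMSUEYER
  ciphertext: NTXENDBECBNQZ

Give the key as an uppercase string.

IXPM

  i= 0: N-F =  8 → I
  i= 1: T-W = 23 → X
  i= 2: X-I = 15 → P
  i= 3: E-S = 12 → M
  i= 4: N-F =  8 → I
  i= 5: D-G = 23 → X
  i= 6: B-M = 15 → P
  i= 7: E-S = 12 → M
  i= 8: C-U =  8 → I
  i= 9: B-E = 23 → X
  i=10: N-Y = 15 → P
  i=11: Q-E = 12 → M
  i=12: Z-R =  8 → I
  shifts repeat with period 4: IXPM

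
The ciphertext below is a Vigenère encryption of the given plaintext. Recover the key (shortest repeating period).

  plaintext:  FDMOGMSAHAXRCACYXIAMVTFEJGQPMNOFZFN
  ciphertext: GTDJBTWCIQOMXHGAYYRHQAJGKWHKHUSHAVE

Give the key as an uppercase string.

BQRVVHEC

  i= 0: G-F =  1 → B
  i= 1: T-D = 16 → Q
  i= 2: D-M = 17 → R
  i= 3: J-O = 21 → V
  i= 4: B-G = 21 → V
  i= 5: T-M =  7 → H
  i= 6: W-S =  4 → E
  i= 7: C-A =  2 → C
  i= 8: I-H =  1 → B
  i= 9: Q-A = 16 → Q
  i=10: O-X = 17 → R
  i=11: M-R = 21 → V
  i=12: X-C = 21 → V
  i=13: H-A =  7 → H
  i=14: G-C =  4 → E
  i=15: A-Y =  2 → C
  i=16: Y-X =  1 → B
  i=17: Y-I = 16 → Q
  i=18: R-A = 17 → R
  i=19: H-M = 21 → V
  i=20: Q-V = 21 → V
  i=21: A-T =  7 → H
  i=22: J-F =  4 → E
  i=23: G-E =  2 → C
  i=24: K-J =  1 → B
  i=25: W-G = 16 → Q
  i=26: H-Q = 17 → R
  i=27: K-P = 21 → V
  i=28: H-M = 21 → V
  i=29: U-N =  7 → H
  i=30: S-O =  4 → E
  i=31: H-F =  2 → C
  i=32: A-Z =  1 → B
  i=33: V-F = 16 → Q
  i=34: E-N = 17 → R
  shifts repeat with period 8: BQRVVHEC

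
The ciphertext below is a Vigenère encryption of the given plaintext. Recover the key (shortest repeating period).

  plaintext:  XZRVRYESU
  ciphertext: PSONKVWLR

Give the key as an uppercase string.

STX

  i= 0: P-X = 18 → S
  i= 1: S-Z = 19 → T
  i= 2: O-R = 23 → X
  i= 3: N-V = 18 → S
  i= 4: K-R = 19 → T
  i= 5: V-Y = 23 → X
  i= 6: W-E = 18 → S
  i= 7: L-S = 19 → T
  i= 8: R-U = 23 → X
  shifts repeat with period 3: STX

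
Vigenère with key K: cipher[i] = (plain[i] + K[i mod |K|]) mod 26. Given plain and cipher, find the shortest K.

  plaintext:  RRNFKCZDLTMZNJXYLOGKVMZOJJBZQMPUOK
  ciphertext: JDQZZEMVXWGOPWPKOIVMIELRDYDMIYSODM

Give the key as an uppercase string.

  i= 0: J-R = 18 → S
  i= 1: D-R = 12 → M
  i= 2: Q-N =  3 → D
  i= 3: Z-F = 20 → U
  i= 4: Z-K = 15 → P
  i= 5: E-C =  2 → C
  i= 6: M-Z = 13 → N
  i= 7: V-D = 18 → S
  i= 8: X-L = 12 → M
  i= 9: W-T =  3 → D
  i=10: G-M = 20 → U
  i=11: O-Z = 15 → P
  i=12: P-N =  2 → C
  i=13: W-J = 13 → N
  i=14: P-X = 18 → S
  i=15: K-Y = 12 → M
  i=16: O-L =  3 → D
  i=17: I-O = 20 → U
  i=18: V-G = 15 → P
  i=19: M-K =  2 → C
  i=20: I-V = 13 → N
  i=21: E-M = 18 → S
  i=22: L-Z = 12 → M
  i=23: R-O =  3 → D
  i=24: D-J = 20 → U
  i=25: Y-J = 15 → P
  i=26: D-B =  2 → C
  i=27: M-Z = 13 → N
  i=28: I-Q = 18 → S
  i=29: Y-M = 12 → M
  i=30: S-P =  3 → D
  i=31: O-U = 20 → U
  i=32: D-O = 15 → P
  i=33: M-K =  2 → C
  shifts repeat with period 7: SMDUPCN

SMDUPCN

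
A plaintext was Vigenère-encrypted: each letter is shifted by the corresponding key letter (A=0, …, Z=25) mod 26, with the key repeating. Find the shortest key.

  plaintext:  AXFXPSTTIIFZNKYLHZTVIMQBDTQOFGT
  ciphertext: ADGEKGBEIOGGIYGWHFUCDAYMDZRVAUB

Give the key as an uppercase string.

AGBHVOIL

  i= 0: A-A =  0 → A
  i= 1: D-X =  6 → G
  i= 2: G-F =  1 → B
  i= 3: E-X =  7 → H
  i= 4: K-P = 21 → V
  i= 5: G-S = 14 → O
  i= 6: B-T =  8 → I
  i= 7: E-T = 11 → L
  i= 8: I-I =  0 → A
  i= 9: O-I =  6 → G
  i=10: G-F =  1 → B
  i=11: G-Z =  7 → H
  i=12: I-N = 21 → V
  i=13: Y-K = 14 → O
  i=14: G-Y =  8 → I
  i=15: W-L = 11 → L
  i=16: H-H =  0 → A
  i=17: F-Z =  6 → G
  i=18: U-T =  1 → B
  i=19: C-V =  7 → H
  i=20: D-I = 21 → V
  i=21: A-M = 14 → O
  i=22: Y-Q =  8 → I
  i=23: M-B = 11 → L
  i=24: D-D =  0 → A
  i=25: Z-T =  6 → G
  i=26: R-Q =  1 → B
  i=27: V-O =  7 → H
  i=28: A-F = 21 → V
  i=29: U-G = 14 → O
  i=30: B-T =  8 → I
  shifts repeat with period 8: AGBHVOIL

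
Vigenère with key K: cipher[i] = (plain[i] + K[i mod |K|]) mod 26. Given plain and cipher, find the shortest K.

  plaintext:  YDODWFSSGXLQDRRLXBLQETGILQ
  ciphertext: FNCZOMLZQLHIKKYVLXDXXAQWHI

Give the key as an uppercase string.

HKOWSHT

  i= 0: F-Y =  7 → H
  i= 1: N-D = 10 → K
  i= 2: C-O = 14 → O
  i= 3: Z-D = 22 → W
  i= 4: O-W = 18 → S
  i= 5: M-F =  7 → H
  i= 6: L-S = 19 → T
  i= 7: Z-S =  7 → H
  i= 8: Q-G = 10 → K
  i= 9: L-X = 14 → O
  i=10: H-L = 22 → W
  i=11: I-Q = 18 → S
  i=12: K-D =  7 → H
  i=13: K-R = 19 → T
  i=14: Y-R =  7 → H
  i=15: V-L = 10 → K
  i=16: L-X = 14 → O
  i=17: X-B = 22 → W
  i=18: D-L = 18 → S
  i=19: X-Q =  7 → H
  i=20: X-E = 19 → T
  i=21: A-T =  7 → H
  i=22: Q-G = 10 → K
  i=23: W-I = 14 → O
  i=24: H-L = 22 → W
  i=25: I-Q = 18 → S
  shifts repeat with period 7: HKOWSHT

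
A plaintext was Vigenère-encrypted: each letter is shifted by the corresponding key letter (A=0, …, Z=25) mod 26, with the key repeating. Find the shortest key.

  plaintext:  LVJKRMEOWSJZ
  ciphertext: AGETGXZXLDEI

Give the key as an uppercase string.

PLVJ

  i= 0: A-L = 15 → P
  i= 1: G-V = 11 → L
  i= 2: E-J = 21 → V
  i= 3: T-K =  9 → J
  i= 4: G-R = 15 → P
  i= 5: X-M = 11 → L
  i= 6: Z-E = 21 → V
  i= 7: X-O =  9 → J
  i= 8: L-W = 15 → P
  i= 9: D-S = 11 → L
  i=10: E-J = 21 → V
  i=11: I-Z =  9 → J
  shifts repeat with period 4: PLVJ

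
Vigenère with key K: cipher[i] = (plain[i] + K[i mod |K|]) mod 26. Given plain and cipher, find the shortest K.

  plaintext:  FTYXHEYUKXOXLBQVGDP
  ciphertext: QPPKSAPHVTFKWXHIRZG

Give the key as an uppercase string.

LWRN

  i= 0: Q-F = 11 → L
  i= 1: P-T = 22 → W
  i= 2: P-Y = 17 → R
  i= 3: K-X = 13 → N
  i= 4: S-H = 11 → L
  i= 5: A-E = 22 → W
  i= 6: P-Y = 17 → R
  i= 7: H-U = 13 → N
  i= 8: V-K = 11 → L
  i= 9: T-X = 22 → W
  i=10: F-O = 17 → R
  i=11: K-X = 13 → N
  i=12: W-L = 11 → L
  i=13: X-B = 22 → W
  i=14: H-Q = 17 → R
  i=15: I-V = 13 → N
  i=16: R-G = 11 → L
  i=17: Z-D = 22 → W
  i=18: G-P = 17 → R
  shifts repeat with period 4: LWRN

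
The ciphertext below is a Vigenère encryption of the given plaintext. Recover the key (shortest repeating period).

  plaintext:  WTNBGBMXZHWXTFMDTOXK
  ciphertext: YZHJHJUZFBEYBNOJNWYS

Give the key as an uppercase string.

  i= 0: Y-W =  2 → C
  i= 1: Z-T =  6 → G
  i= 2: H-N = 20 → U
  i= 3: J-B =  8 → I
  i= 4: H-G =  1 → B
  i= 5: J-B =  8 → I
  i= 6: U-M =  8 → I
  i= 7: Z-X =  2 → C
  i= 8: F-Z =  6 → G
  i= 9: B-H = 20 → U
  i=10: E-W =  8 → I
  i=11: Y-X =  1 → B
  i=12: B-T =  8 → I
  i=13: N-F =  8 → I
  i=14: O-M =  2 → C
  i=15: J-D =  6 → G
  i=16: N-T = 20 → U
  i=17: W-O =  8 → I
  i=18: Y-X =  1 → B
  i=19: S-K =  8 → I
  shifts repeat with period 7: CGUIBII

CGUIBII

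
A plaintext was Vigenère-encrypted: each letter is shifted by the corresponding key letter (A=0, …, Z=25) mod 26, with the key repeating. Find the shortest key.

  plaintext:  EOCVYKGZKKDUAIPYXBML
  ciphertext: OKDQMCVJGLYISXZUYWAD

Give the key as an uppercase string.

  i= 0: O-E = 10 → K
  i= 1: K-O = 22 → W
  i= 2: D-C =  1 → B
  i= 3: Q-V = 21 → V
  i= 4: M-Y = 14 → O
  i= 5: C-K = 18 → S
  i= 6: V-G = 15 → P
  i= 7: J-Z = 10 → K
  i= 8: G-K = 22 → W
  i= 9: L-K =  1 → B
  i=10: Y-D = 21 → V
  i=11: I-U = 14 → O
  i=12: S-A = 18 → S
  i=13: X-I = 15 → P
  i=14: Z-P = 10 → K
  i=15: U-Y = 22 → W
  i=16: Y-X =  1 → B
  i=17: W-B = 21 → V
  i=18: A-M = 14 → O
  i=19: D-L = 18 → S
  shifts repeat with period 7: KWBVOSP

KWBVOSP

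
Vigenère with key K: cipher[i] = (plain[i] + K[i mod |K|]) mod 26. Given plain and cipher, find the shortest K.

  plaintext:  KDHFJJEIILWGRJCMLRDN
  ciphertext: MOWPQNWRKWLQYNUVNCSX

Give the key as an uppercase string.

  i= 0: M-K =  2 → C
  i= 1: O-D = 11 → L
  i= 2: W-H = 15 → P
  i= 3: P-F = 10 → K
  i= 4: Q-J =  7 → H
  i= 5: N-J =  4 → E
  i= 6: W-E = 18 → S
  i= 7: R-I =  9 → J
  i= 8: K-I =  2 → C
  i= 9: W-L = 11 → L
  i=10: L-W = 15 → P
  i=11: Q-G = 10 → K
  i=12: Y-R =  7 → H
  i=13: N-J =  4 → E
  i=14: U-C = 18 → S
  i=15: V-M =  9 → J
  i=16: N-L =  2 → C
  i=17: C-R = 11 → L
  i=18: S-D = 15 → P
  i=19: X-N = 10 → K
  shifts repeat with period 8: CLPKHESJ

CLPKHESJ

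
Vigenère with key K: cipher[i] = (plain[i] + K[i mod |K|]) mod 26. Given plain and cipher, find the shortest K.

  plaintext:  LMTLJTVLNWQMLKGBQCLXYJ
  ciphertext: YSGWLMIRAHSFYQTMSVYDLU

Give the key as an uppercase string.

  i= 0: Y-L = 13 → N
  i= 1: S-M =  6 → G
  i= 2: G-T = 13 → N
  i= 3: W-L = 11 → L
  i= 4: L-J =  2 → C
  i= 5: M-T = 19 → T
  i= 6: I-V = 13 → N
  i= 7: R-L =  6 → G
  i= 8: A-N = 13 → N
  i= 9: H-W = 11 → L
  i=10: S-Q =  2 → C
  i=11: F-M = 19 → T
  i=12: Y-L = 13 → N
  i=13: Q-K =  6 → G
  i=14: T-G = 13 → N
  i=15: M-B = 11 → L
  i=16: S-Q =  2 → C
  i=17: V-C = 19 → T
  i=18: Y-L = 13 → N
  i=19: D-X =  6 → G
  i=20: L-Y = 13 → N
  i=21: U-J = 11 → L
  shifts repeat with period 6: NGNLCT

NGNLCT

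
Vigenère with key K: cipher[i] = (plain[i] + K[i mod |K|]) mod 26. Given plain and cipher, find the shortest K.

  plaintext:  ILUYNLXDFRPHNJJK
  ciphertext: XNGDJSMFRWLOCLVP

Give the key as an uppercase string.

  i= 0: X-I = 15 → P
  i= 1: N-L =  2 → C
  i= 2: G-U = 12 → M
  i= 3: D-Y =  5 → F
  i= 4: J-N = 22 → W
  i= 5: S-L =  7 → H
  i= 6: M-X = 15 → P
  i= 7: F-D =  2 → C
  i= 8: R-F = 12 → M
  i= 9: W-R =  5 → F
  i=10: L-P = 22 → W
  i=11: O-H =  7 → H
  i=12: C-N = 15 → P
  i=13: L-J =  2 → C
  i=14: V-J = 12 → M
  i=15: P-K =  5 → F
  shifts repeat with period 6: PCMFWH

PCMFWH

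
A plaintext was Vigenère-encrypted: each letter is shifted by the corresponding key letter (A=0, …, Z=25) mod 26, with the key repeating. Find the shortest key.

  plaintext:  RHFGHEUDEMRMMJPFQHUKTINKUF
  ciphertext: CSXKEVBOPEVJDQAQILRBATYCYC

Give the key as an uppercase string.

LLSEXRH

  i= 0: C-R = 11 → L
  i= 1: S-H = 11 → L
  i= 2: X-F = 18 → S
  i= 3: K-G =  4 → E
  i= 4: E-H = 23 → X
  i= 5: V-E = 17 → R
  i= 6: B-U =  7 → H
  i= 7: O-D = 11 → L
  i= 8: P-E = 11 → L
  i= 9: E-M = 18 → S
  i=10: V-R =  4 → E
  i=11: J-M = 23 → X
  i=12: D-M = 17 → R
  i=13: Q-J =  7 → H
  i=14: A-P = 11 → L
  i=15: Q-F = 11 → L
  i=16: I-Q = 18 → S
  i=17: L-H =  4 → E
  i=18: R-U = 23 → X
  i=19: B-K = 17 → R
  i=20: A-T =  7 → H
  i=21: T-I = 11 → L
  i=22: Y-N = 11 → L
  i=23: C-K = 18 → S
  i=24: Y-U =  4 → E
  i=25: C-F = 23 → X
  shifts repeat with period 7: LLSEXRH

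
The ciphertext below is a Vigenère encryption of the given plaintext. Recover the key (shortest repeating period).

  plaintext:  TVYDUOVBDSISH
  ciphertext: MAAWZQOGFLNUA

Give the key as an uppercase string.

TFC

  i= 0: M-T = 19 → T
  i= 1: A-V =  5 → F
  i= 2: A-Y =  2 → C
  i= 3: W-D = 19 → T
  i= 4: Z-U =  5 → F
  i= 5: Q-O =  2 → C
  i= 6: O-V = 19 → T
  i= 7: G-B =  5 → F
  i= 8: F-D =  2 → C
  i= 9: L-S = 19 → T
  i=10: N-I =  5 → F
  i=11: U-S =  2 → C
  i=12: A-H = 19 → T
  shifts repeat with period 3: TFC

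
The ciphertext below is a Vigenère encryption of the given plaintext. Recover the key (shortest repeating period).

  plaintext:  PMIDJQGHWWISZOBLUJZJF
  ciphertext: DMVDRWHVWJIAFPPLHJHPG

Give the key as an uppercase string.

OANAIGB

  i= 0: D-P = 14 → O
  i= 1: M-M =  0 → A
  i= 2: V-I = 13 → N
  i= 3: D-D =  0 → A
  i= 4: R-J =  8 → I
  i= 5: W-Q =  6 → G
  i= 6: H-G =  1 → B
  i= 7: V-H = 14 → O
  i= 8: W-W =  0 → A
  i= 9: J-W = 13 → N
  i=10: I-I =  0 → A
  i=11: A-S =  8 → I
  i=12: F-Z =  6 → G
  i=13: P-O =  1 → B
  i=14: P-B = 14 → O
  i=15: L-L =  0 → A
  i=16: H-U = 13 → N
  i=17: J-J =  0 → A
  i=18: H-Z =  8 → I
  i=19: P-J =  6 → G
  i=20: G-F =  1 → B
  shifts repeat with period 7: OANAIGB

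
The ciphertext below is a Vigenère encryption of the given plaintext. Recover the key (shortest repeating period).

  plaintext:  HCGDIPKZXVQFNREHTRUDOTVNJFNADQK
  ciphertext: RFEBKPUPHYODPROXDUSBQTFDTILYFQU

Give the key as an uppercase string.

  i= 0: R-H = 10 → K
  i= 1: F-C =  3 → D
  i= 2: E-G = 24 → Y
  i= 3: B-D = 24 → Y
  i= 4: K-I =  2 → C
  i= 5: P-P =  0 → A
  i= 6: U-K = 10 → K
  i= 7: P-Z = 16 → Q
  i= 8: H-X = 10 → K
  i= 9: Y-V =  3 → D
  i=10: O-Q = 24 → Y
  i=11: D-F = 24 → Y
  i=12: P-N =  2 → C
  i=13: R-R =  0 → A
  i=14: O-E = 10 → K
  i=15: X-H = 16 → Q
  i=16: D-T = 10 → K
  i=17: U-R =  3 → D
  i=18: S-U = 24 → Y
  i=19: B-D = 24 → Y
  i=20: Q-O =  2 → C
  i=21: T-T =  0 → A
  i=22: F-V = 10 → K
  i=23: D-N = 16 → Q
  i=24: T-J = 10 → K
  i=25: I-F =  3 → D
  i=26: L-N = 24 → Y
  i=27: Y-A = 24 → Y
  i=28: F-D =  2 → C
  i=29: Q-Q =  0 → A
  i=30: U-K = 10 → K
  shifts repeat with period 8: KDYYCAKQ

KDYYCAKQ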